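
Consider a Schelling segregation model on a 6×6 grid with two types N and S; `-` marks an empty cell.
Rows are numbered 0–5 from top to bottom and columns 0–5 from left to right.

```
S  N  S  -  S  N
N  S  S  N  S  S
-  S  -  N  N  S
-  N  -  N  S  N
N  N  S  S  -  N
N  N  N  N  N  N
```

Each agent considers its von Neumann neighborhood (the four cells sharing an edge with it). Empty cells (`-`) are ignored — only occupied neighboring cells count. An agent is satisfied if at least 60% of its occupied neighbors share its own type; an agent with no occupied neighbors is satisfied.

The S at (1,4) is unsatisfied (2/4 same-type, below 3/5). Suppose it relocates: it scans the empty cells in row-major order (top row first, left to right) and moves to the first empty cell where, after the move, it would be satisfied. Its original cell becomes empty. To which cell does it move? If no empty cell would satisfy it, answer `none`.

Vacating (1,4). Empty cells in order:
  (0,3): 2/3 same-type → satisfied — stop here.

(0,3)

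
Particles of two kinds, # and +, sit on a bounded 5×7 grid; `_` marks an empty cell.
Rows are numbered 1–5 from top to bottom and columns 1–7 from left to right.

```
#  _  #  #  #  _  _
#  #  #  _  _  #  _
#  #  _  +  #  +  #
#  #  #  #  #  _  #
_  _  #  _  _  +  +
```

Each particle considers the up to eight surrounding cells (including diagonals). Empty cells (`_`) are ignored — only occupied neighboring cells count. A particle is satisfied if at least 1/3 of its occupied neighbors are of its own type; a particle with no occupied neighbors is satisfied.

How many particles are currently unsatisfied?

Row 1: (1,1)# 2/2 ok · (1,3)# 3/3 ok · (1,4)# 3/3 ok · (1,5)# 2/2 ok
Row 2: (2,1)# 4/4 ok · (2,2)# 6/6 ok · (2,3)# 4/5 ok · (2,6)# 3/4 ok
Row 3: (3,1)# 5/5 ok · (3,2)# 7/7 ok · (3,4)+ 0/5 unhappy · (3,5)# 3/5 ok · (3,6)+ 0/5 unhappy · (3,7)# 2/3 ok
Row 4: (4,1)# 3/3 ok · (4,2)# 5/5 ok · (4,3)# 4/5 ok · (4,4)# 4/5 ok · (4,5)# 2/5 ok · (4,7)# 1/4 unhappy
Row 5: (5,3)# 3/3 ok · (5,6)+ 1/3 ok · (5,7)+ 1/2 ok
Unsatisfied: (3,4), (3,6), (4,7) — 3 in total.

3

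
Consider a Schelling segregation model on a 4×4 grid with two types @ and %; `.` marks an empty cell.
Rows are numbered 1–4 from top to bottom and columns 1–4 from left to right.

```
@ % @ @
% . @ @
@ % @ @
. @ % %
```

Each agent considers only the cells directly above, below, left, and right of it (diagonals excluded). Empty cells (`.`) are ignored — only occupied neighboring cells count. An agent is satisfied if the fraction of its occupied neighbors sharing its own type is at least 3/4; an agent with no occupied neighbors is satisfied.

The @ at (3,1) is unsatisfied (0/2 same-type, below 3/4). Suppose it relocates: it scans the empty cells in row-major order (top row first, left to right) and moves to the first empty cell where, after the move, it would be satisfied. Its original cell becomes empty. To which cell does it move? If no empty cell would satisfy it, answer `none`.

(4,1)

Vacating (3,1). Empty cells in order:
  (2,2): 1/4 same-type → still unsatisfied.
  (4,1): 1/1 same-type → satisfied — stop here.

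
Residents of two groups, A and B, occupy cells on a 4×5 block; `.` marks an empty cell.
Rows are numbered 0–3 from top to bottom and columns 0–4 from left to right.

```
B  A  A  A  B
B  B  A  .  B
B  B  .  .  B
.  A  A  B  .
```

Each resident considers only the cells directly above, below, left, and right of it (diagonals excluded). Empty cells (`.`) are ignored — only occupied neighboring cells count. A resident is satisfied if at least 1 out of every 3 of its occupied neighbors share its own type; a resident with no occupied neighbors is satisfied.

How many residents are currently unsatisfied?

1

(0,0)B 1/2 satisfied
(0,1)A 1/3 satisfied
(0,2)A 3/3 satisfied
(0,3)A 1/2 satisfied
(0,4)B 1/2 satisfied
(1,0)B 3/3 satisfied
(1,1)B 2/4 satisfied
(1,2)A 1/2 satisfied
(1,4)B 2/2 satisfied
(2,0)B 2/2 satisfied
(2,1)B 2/3 satisfied
(2,4)B 1/1 satisfied
(3,1)A 1/2 satisfied
(3,2)A 1/2 satisfied
(3,3)B 0/1 not
Unsatisfied: (3,3) — 1 in total.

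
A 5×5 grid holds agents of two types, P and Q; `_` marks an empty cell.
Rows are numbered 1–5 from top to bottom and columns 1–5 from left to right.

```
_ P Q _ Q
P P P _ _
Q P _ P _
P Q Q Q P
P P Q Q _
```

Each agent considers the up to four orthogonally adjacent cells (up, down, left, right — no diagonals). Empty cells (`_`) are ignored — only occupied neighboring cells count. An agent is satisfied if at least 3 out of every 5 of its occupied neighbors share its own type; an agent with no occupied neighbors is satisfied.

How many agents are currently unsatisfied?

(1,2)P 1/2 not
(1,3)Q 0/2 not
(1,5)Q 0/0 satisfied
(2,1)P 1/2 not
(2,2)P 4/4 satisfied
(2,3)P 1/2 not
(3,1)Q 0/3 not
(3,2)P 1/3 not
(3,4)P 0/1 not
(4,1)P 1/3 not
(4,2)Q 1/4 not
(4,3)Q 3/3 satisfied
(4,4)Q 2/4 not
(4,5)P 0/1 not
(5,1)P 2/2 satisfied
(5,2)P 1/3 not
(5,3)Q 2/3 satisfied
(5,4)Q 2/2 satisfied
Unsatisfied: (1,2), (1,3), (2,1), (2,3), (3,1), (3,2), (3,4), (4,1), (4,2), (4,4), (4,5), (5,2) — 12 in total.

12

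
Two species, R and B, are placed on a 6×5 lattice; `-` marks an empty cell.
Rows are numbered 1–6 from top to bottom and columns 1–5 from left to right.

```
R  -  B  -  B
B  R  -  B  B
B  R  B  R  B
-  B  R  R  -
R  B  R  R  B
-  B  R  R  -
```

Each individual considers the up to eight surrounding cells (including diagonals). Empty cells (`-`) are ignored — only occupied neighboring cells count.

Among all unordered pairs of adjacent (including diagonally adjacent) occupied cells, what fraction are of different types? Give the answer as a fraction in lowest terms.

29/57

Scan each occupied cell's neighbors to the right and below (and the two forward diagonals) so each pair is counted once.
Row 1: R(1,1)–B(2,1)≠ R(1,1)–R(2,2)= B(1,3)–B(2,4)= B(1,3)–R(2,2)≠ B(1,5)–B(2,5)= B(1,5)–B(2,4)=  → 2/6 unlike.
Row 2: B(2,1)–R(2,2)≠ B(2,1)–B(3,1)= B(2,1)–R(3,2)≠ R(2,2)–R(3,2)= R(2,2)–B(3,3)≠ R(2,2)–B(3,1)≠ B(2,4)–B(2,5)= B(2,4)–R(3,4)≠ B(2,4)–B(3,5)= B(2,4)–B(3,3)= B(2,5)–B(3,5)= B(2,5)–R(3,4)≠  → 6/12 unlike.
Row 3: B(3,1)–R(3,2)≠ B(3,1)–B(4,2)= R(3,2)–B(3,3)≠ R(3,2)–B(4,2)≠ R(3,2)–R(4,3)= B(3,3)–R(3,4)≠ B(3,3)–R(4,3)≠ B(3,3)–R(4,4)≠ B(3,3)–B(4,2)= R(3,4)–B(3,5)≠ R(3,4)–R(4,4)= R(3,4)–R(4,3)= B(3,5)–R(4,4)≠  → 8/13 unlike.
Row 4: B(4,2)–R(4,3)≠ B(4,2)–B(5,2)= B(4,2)–R(5,3)≠ B(4,2)–R(5,1)≠ R(4,3)–R(4,4)= R(4,3)–R(5,3)= R(4,3)–R(5,4)= R(4,3)–B(5,2)≠ R(4,4)–R(5,4)= R(4,4)–B(5,5)≠ R(4,4)–R(5,3)=  → 5/11 unlike.
Row 5: R(5,1)–B(5,2)≠ R(5,1)–B(6,2)≠ B(5,2)–R(5,3)≠ B(5,2)–B(6,2)= B(5,2)–R(6,3)≠ R(5,3)–R(5,4)= R(5,3)–R(6,3)= R(5,3)–R(6,4)= R(5,3)–B(6,2)≠ R(5,4)–B(5,5)≠ R(5,4)–R(6,4)= R(5,4)–R(6,3)= B(5,5)–R(6,4)≠  → 7/13 unlike.
Row 6: B(6,2)–R(6,3)≠ R(6,3)–R(6,4)=  → 1/2 unlike.
Total adjacent occupied pairs: 57; unlike-type pairs: 29.
29/57 is already in lowest terms.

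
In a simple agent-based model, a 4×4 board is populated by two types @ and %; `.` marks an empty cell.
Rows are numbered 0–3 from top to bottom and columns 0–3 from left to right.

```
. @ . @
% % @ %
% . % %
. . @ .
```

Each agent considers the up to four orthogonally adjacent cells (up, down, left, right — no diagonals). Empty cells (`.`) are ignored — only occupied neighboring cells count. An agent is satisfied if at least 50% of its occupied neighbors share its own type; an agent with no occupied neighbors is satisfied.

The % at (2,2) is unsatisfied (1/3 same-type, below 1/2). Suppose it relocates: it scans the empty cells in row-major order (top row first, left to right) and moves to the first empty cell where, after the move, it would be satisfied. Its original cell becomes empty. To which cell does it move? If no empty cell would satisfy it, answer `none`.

Vacating (2,2). Empty cells in order:
  (0,0): 1/2 same-type → satisfied — stop here.

(0,0)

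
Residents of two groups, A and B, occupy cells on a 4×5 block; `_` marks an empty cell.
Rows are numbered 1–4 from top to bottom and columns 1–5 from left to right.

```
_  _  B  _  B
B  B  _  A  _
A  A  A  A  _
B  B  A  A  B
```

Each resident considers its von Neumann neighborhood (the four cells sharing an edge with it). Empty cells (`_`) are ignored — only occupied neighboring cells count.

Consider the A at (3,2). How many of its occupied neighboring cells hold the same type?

2

Occupied neighbors of (3,2): (2,2)=B, (4,2)=B, (3,1)=A, (3,3)=A.
Same type (A): 2 of 4.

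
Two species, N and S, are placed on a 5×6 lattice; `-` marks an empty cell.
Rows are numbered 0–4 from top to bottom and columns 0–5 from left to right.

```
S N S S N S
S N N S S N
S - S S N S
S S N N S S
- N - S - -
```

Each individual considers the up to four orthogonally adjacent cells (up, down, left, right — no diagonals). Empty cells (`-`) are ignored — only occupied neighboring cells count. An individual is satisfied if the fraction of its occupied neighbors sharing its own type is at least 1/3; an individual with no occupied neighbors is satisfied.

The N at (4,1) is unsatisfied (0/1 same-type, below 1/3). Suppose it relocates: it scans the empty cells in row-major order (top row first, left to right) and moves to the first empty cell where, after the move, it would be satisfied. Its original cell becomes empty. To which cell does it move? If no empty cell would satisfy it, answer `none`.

Vacating (4,1). Empty cells in order:
  (2,1): 1/4 same-type → still unsatisfied.
  (4,0): 0/1 same-type → still unsatisfied.
  (4,2): 1/2 same-type → satisfied — stop here.

(4,2)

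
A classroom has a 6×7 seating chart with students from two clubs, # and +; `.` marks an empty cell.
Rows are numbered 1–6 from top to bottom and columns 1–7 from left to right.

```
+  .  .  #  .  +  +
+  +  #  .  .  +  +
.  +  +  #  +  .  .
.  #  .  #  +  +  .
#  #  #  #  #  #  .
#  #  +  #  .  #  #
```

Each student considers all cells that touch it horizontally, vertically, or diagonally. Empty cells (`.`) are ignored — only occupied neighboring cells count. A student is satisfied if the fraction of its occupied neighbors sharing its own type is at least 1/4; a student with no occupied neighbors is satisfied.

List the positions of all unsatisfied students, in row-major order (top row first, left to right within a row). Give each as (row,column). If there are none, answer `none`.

(6,3)

(1,1)+ 2/2 ✓
(1,4)# 1/1 ✓
(1,6)+ 3/3 ✓
(1,7)+ 3/3 ✓
(2,1)+ 3/3 ✓
(2,2)+ 4/5 ✓
(2,3)# 2/5 ✓
(2,6)+ 4/4 ✓
(2,7)+ 3/3 ✓
(3,2)+ 3/5 ✓
(3,3)+ 2/6 ✓
(3,4)# 2/5 ✓
(3,5)+ 3/5 ✓
(4,2)# 3/5 ✓
(4,4)# 4/7 ✓
(4,5)+ 2/7 ✓
(4,6)+ 2/4 ✓
(5,1)# 4/4 ✓
(5,2)# 5/6 ✓
(5,3)# 6/7 ✓
(5,4)# 4/6 ✓
(5,5)# 5/7 ✓
(5,6)# 3/5 ✓
(6,1)# 3/3 ✓
(6,2)# 4/5 ✓
(6,3)+ 0/5 ✗
(6,4)# 3/4 ✓
(6,6)# 3/3 ✓
(6,7)# 2/2 ✓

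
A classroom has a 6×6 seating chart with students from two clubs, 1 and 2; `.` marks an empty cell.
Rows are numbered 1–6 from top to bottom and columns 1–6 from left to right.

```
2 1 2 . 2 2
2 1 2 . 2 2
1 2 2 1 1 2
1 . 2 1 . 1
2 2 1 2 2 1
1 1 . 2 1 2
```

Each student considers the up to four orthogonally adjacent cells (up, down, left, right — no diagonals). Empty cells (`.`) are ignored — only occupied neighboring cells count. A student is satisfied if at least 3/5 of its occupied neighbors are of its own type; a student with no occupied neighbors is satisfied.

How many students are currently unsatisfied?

(1,1)2 1/2 unhappy
(1,2)1 1/3 unhappy
(1,3)2 1/2 unhappy
(1,5)2 2/2 ok
(1,6)2 2/2 ok
(2,1)2 1/3 unhappy
(2,2)1 1/4 unhappy
(2,3)2 2/3 ok
(2,5)2 2/3 ok
(2,6)2 3/3 ok
(3,1)1 1/3 unhappy
(3,2)2 1/3 unhappy
(3,3)2 3/4 ok
(3,4)1 2/3 ok
(3,5)1 1/3 unhappy
(3,6)2 1/3 unhappy
(4,1)1 1/2 unhappy
(4,3)2 1/3 unhappy
(4,4)1 1/3 unhappy
(4,6)1 1/2 unhappy
(5,1)2 1/3 unhappy
(5,2)2 1/3 unhappy
(5,3)1 0/3 unhappy
(5,4)2 2/4 unhappy
(5,5)2 1/3 unhappy
(5,6)1 1/3 unhappy
(6,1)1 1/2 unhappy
(6,2)1 1/2 unhappy
(6,4)2 1/2 unhappy
(6,5)1 0/3 unhappy
(6,6)2 0/2 unhappy
Unsatisfied: (1,1), (1,2), (1,3), (2,1), (2,2), (3,1), (3,2), (3,5), (3,6), (4,1), (4,3), (4,4), (4,6), (5,1), (5,2), (5,3), (5,4), (5,5), (5,6), (6,1), (6,2), (6,4), (6,5), (6,6) — 24 in total.

24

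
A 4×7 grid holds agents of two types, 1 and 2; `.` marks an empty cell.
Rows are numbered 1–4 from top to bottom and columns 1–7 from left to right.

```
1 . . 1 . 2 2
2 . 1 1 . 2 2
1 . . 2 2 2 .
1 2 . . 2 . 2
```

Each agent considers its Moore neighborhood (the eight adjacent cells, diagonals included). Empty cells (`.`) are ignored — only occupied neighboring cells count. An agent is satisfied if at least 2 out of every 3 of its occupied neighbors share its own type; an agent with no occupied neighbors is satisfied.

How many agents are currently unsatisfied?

7

(1,1)1 0/1 ✗
(1,4)1 2/2 ✓
(1,6)2 3/3 ✓
(1,7)2 3/3 ✓
(2,1)2 0/2 ✗
(2,3)1 2/3 ✓
(2,4)1 2/4 ✗
(2,6)2 5/5 ✓
(2,7)2 4/4 ✓
(3,1)1 1/3 ✗
(3,4)2 2/4 ✗
(3,5)2 4/5 ✓
(3,6)2 5/5 ✓
(4,1)1 1/2 ✗
(4,2)2 0/2 ✗
(4,5)2 3/3 ✓
(4,7)2 1/1 ✓
Unsatisfied: (1,1), (2,1), (2,4), (3,1), (3,4), (4,1), (4,2) — 7 in total.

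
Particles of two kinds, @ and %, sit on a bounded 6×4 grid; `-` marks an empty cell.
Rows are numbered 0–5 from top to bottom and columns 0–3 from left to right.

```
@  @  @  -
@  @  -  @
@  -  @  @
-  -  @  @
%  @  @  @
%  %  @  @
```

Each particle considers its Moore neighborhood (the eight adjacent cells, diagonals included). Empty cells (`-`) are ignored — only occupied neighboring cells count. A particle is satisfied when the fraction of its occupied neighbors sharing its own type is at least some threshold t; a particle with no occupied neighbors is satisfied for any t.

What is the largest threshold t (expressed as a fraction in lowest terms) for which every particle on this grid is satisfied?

2/5

Row 0: (0,0)@ 3/3 · (0,1)@ 4/4 · (0,2)@ 3/3
Row 1: (1,0)@ 4/4 · (1,1)@ 6/6 · (1,3)@ 3/3
Row 2: (2,0)@ 2/2 · (2,2)@ 5/5 · (2,3)@ 4/4
Row 3: (3,2)@ 6/6 · (3,3)@ 5/5
Row 4: (4,0)% 2/3 · (4,1)@ 3/6 · (4,2)@ 6/7 · (4,3)@ 5/5
Row 5: (5,0)% 2/3 · (5,1)% 2/5 · (5,2)@ 4/5 · (5,3)@ 3/3
The smallest same-type fraction is 2/5 at (5,1), which reduces to 2/5. Any threshold above that leaves this particle unsatisfied.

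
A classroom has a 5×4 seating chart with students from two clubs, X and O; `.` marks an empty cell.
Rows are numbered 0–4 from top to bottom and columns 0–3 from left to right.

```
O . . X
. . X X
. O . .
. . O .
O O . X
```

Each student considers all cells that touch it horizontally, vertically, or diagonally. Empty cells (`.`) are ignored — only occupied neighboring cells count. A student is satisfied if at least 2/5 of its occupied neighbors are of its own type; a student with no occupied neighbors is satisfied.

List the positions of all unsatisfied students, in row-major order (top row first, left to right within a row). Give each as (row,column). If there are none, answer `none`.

(0,0)O 0/0 ok
(0,3)X 2/2 ok
(1,2)X 2/3 ok
(1,3)X 2/2 ok
(2,1)O 1/2 ok
(3,2)O 2/3 ok
(4,0)O 1/1 ok
(4,1)O 2/2 ok
(4,3)X 0/1 unhappy

(4,3)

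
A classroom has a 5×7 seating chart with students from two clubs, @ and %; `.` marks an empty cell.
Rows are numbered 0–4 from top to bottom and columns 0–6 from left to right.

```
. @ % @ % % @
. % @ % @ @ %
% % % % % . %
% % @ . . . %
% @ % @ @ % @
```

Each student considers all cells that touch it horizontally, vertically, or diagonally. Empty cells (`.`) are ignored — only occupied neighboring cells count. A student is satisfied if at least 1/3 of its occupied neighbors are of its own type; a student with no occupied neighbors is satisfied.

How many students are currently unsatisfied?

Row 0: (0,1)@ 1/3 ok · (0,2)% 2/5 ok · (0,3)@ 2/5 ok · (0,4)% 2/5 ok · (0,5)% 2/5 ok · (0,6)@ 1/3 ok
Row 1: (1,1)% 4/6 ok · (1,2)@ 2/8 unhappy · (1,3)% 5/8 ok · (1,4)@ 2/7 unhappy · (1,5)@ 2/7 unhappy · (1,6)% 2/4 ok
Row 2: (2,0)% 4/4 ok · (2,1)% 5/7 ok · (2,2)% 5/7 ok · (2,3)% 3/6 ok · (2,4)% 2/4 ok · (2,6)% 2/3 ok
Row 3: (3,0)% 4/5 ok · (3,1)% 6/8 ok · (3,2)@ 2/7 unhappy · (3,6)% 2/3 ok
Row 4: (4,0)% 2/3 ok · (4,1)@ 1/5 unhappy · (4,2)% 1/4 unhappy · (4,3)@ 2/3 ok · (4,4)@ 1/2 ok · (4,5)% 1/3 ok · (4,6)@ 0/2 unhappy
Unsatisfied: (1,2), (1,4), (1,5), (3,2), (4,1), (4,2), (4,6) — 7 in total.

7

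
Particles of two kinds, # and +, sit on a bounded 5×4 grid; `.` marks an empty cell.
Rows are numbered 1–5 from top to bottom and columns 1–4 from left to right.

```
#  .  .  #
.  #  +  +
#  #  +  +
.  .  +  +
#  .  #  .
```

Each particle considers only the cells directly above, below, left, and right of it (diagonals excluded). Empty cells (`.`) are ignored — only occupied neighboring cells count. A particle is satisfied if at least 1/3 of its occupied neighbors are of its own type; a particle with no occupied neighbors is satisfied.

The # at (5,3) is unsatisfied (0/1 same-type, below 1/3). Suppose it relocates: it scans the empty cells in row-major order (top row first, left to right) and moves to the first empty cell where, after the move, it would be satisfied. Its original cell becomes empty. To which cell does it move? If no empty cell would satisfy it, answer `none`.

Vacating (5,3). Empty cells in order:
  (1,2): 2/2 same-type → satisfied — stop here.

(1,2)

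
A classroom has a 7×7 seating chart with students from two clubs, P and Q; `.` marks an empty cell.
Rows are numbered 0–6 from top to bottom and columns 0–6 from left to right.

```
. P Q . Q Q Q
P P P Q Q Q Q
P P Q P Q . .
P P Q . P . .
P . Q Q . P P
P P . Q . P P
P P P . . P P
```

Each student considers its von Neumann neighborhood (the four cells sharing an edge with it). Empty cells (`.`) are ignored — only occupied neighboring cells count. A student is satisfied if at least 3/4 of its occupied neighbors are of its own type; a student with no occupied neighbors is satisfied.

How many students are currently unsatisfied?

Row 0: (0,1)P 1/2 not · (0,2)Q 0/2 not · (0,4)Q 2/2 satisfied · (0,5)Q 3/3 satisfied · (0,6)Q 2/2 satisfied
Row 1: (1,0)P 2/2 satisfied · (1,1)P 4/4 satisfied · (1,2)P 1/4 not · (1,3)Q 1/3 not · (1,4)Q 4/4 satisfied · (1,5)Q 3/3 satisfied · (1,6)Q 2/2 satisfied
Row 2: (2,0)P 3/3 satisfied · (2,1)P 3/4 satisfied · (2,2)Q 1/4 not · (2,3)P 0/3 not · (2,4)Q 1/3 not
Row 3: (3,0)P 3/3 satisfied · (3,1)P 2/3 not · (3,2)Q 2/3 not · (3,4)P 0/1 not
Row 4: (4,0)P 2/2 satisfied · (4,2)Q 2/2 satisfied · (4,3)Q 2/2 satisfied · (4,5)P 2/2 satisfied · (4,6)P 2/2 satisfied
Row 5: (5,0)P 3/3 satisfied · (5,1)P 2/2 satisfied · (5,3)Q 1/1 satisfied · (5,5)P 3/3 satisfied · (5,6)P 3/3 satisfied
Row 6: (6,0)P 2/2 satisfied · (6,1)P 3/3 satisfied · (6,2)P 1/1 satisfied · (6,5)P 2/2 satisfied · (6,6)P 2/2 satisfied
Unsatisfied: (0,1), (0,2), (1,2), (1,3), (2,2), (2,3), (2,4), (3,1), (3,2), (3,4) — 10 in total.

10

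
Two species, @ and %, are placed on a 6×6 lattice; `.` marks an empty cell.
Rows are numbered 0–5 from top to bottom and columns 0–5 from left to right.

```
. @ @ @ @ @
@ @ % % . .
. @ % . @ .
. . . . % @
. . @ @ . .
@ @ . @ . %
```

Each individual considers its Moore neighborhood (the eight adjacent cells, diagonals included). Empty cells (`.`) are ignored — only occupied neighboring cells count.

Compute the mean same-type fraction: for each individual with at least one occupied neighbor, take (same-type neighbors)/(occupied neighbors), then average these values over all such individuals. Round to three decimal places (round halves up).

(0,1)@ 3/4
(0,2)@ 3/5
(0,3)@ 2/4
(0,4)@ 2/3
(0,5)@ 1/1
(1,0)@ 3/3
(1,1)@ 4/6
(1,2)% 2/7
(1,3)% 2/6
(2,1)@ 2/4
(2,2)% 2/4
(2,4)@ 1/3
(3,4)% 0/3
(3,5)@ 1/2
(4,2)@ 3/3
(4,3)@ 2/3
(5,0)@ 1/1
(5,1)@ 2/2
(5,3)@ 2/2
(5,5)% — no occupied neighbors
Sum over 19 individuals: 3/4 + 3/5 + 2/4 + 2/3 + 1/1 + 3/3 + 4/6 + 2/7 + 2/6 + 2/4 + 2/4 + 1/3 + 0/3 + 1/2 + 3/3 + 2/3 + 1/1 + 2/2 + 2/2 = 5167/420; mean = 5167/420 ÷ 19 = 5167/7980 = 0.647493… → 0.647.

0.647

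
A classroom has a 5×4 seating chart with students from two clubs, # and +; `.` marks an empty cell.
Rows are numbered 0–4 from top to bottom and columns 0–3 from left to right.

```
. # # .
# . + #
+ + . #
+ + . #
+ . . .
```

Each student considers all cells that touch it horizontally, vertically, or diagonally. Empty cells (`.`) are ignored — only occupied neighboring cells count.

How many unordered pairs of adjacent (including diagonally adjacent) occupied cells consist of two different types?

Scan each occupied cell's neighbors to the right and below (and the two forward diagonals) so each pair is counted once.
From row 0: 2 unlike of 5 pairs (running 2/5).
From row 1: 4 unlike of 6 pairs (running 6/11).
From row 2: 0 unlike of 6 pairs (running 6/17).
From row 3: 0 unlike of 3 pairs (running 6/20).
Total adjacent occupied pairs: 20; unlike-type pairs: 6.

6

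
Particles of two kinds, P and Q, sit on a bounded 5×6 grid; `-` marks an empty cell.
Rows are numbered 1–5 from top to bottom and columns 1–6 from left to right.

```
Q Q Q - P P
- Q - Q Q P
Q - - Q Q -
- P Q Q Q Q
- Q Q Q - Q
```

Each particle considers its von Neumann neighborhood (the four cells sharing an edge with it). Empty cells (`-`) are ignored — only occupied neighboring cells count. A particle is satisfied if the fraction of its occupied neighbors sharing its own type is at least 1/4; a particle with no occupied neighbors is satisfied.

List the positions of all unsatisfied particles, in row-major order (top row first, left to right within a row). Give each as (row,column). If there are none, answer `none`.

(1,1)Q 1/1 ok
(1,2)Q 3/3 ok
(1,3)Q 1/1 ok
(1,5)P 1/2 ok
(1,6)P 2/2 ok
(2,2)Q 1/1 ok
(2,4)Q 2/2 ok
(2,5)Q 2/4 ok
(2,6)P 1/2 ok
(3,1)Q 0/0 ok
(3,4)Q 3/3 ok
(3,5)Q 3/3 ok
(4,2)P 0/2 unhappy
(4,3)Q 2/3 ok
(4,4)Q 4/4 ok
(4,5)Q 3/3 ok
(4,6)Q 2/2 ok
(5,2)Q 1/2 ok
(5,3)Q 3/3 ok
(5,4)Q 2/2 ok
(5,6)Q 1/1 ok

(4,2)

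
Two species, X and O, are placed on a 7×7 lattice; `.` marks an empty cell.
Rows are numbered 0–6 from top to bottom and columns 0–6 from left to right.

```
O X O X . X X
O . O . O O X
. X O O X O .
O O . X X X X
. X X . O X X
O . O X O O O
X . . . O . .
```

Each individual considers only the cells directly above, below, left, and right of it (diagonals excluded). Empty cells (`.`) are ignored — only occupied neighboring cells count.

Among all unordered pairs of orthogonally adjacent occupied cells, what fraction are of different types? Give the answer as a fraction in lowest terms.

Scan each occupied cell's neighbors to the right and below so each pair is counted once.
From row 0: 4 unlike of 8 pairs (running 4/8).
From row 1: 2 unlike of 5 pairs (running 6/13).
From row 2: 6 unlike of 8 pairs (running 12/21).
From row 3: 2 unlike of 8 pairs (running 14/29).
From row 4: 4 unlike of 7 pairs (running 18/36).
From row 5: 3 unlike of 6 pairs (running 21/42).
Total adjacent occupied pairs: 42; unlike-type pairs: 21.
21/42 reduces to 1/2.

1/2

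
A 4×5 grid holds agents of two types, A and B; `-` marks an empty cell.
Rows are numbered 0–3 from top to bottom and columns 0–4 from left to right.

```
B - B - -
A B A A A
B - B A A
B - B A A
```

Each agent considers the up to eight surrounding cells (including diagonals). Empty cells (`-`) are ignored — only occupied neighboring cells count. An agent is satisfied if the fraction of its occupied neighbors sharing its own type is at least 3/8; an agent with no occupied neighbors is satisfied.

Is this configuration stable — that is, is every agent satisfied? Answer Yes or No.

Row 0: (0,0)B 1/2 ✓ · (0,2)B 1/3 ✗
Row 1: (1,0)A 0/3 ✗ · (1,1)B 4/6 ✓ · (1,2)A 2/5 ✓ · (1,3)A 4/6 ✓ · (1,4)A 3/3 ✓
Row 2: (2,0)B 2/3 ✓ · (2,2)B 2/6 ✗ · (2,3)A 6/8 ✓ · (2,4)A 5/5 ✓
Row 3: (3,0)B 1/1 ✓ · (3,2)B 1/3 ✗ · (3,3)A 3/5 ✓ · (3,4)A 3/3 ✓
For instance (0,2) has only 1/3 same-type neighbors, below 3/8.

No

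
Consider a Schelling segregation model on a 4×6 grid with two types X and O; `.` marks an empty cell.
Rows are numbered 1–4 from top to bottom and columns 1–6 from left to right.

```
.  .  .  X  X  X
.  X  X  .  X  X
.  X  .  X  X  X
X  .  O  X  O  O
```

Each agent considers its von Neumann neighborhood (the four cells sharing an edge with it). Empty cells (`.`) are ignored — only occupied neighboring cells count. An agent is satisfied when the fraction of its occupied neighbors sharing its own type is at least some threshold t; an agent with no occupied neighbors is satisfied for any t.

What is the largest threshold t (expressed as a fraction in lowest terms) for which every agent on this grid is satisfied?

0/1

Row 1: (1,4)X 1/1 · (1,5)X 3/3 · (1,6)X 2/2
Row 2: (2,2)X 2/2 · (2,3)X 1/1 · (2,5)X 3/3 · (2,6)X 3/3
Row 3: (3,2)X 1/1 · (3,4)X 2/2 · (3,5)X 3/4 · (3,6)X 2/3
Row 4: (4,1)X — no occupied neighbors · (4,3)O 0/1 · (4,4)X 1/3 · (4,5)O 1/3 · (4,6)O 1/2
The smallest same-type fraction is 0/1 at (4,3), which reduces to 0/1. Any threshold above that leaves this agent unsatisfied.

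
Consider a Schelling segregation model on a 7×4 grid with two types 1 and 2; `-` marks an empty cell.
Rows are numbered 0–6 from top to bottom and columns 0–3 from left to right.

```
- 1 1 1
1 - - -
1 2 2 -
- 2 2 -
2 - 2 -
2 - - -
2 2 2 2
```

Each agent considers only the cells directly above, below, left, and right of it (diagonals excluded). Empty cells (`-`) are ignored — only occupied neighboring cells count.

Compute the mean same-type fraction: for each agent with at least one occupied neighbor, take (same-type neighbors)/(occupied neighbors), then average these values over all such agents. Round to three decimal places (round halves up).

0.948

(0,1)1 1/1
(0,2)1 2/2
(0,3)1 1/1
(1,0)1 1/1
(2,0)1 1/2
(2,1)2 2/3
(2,2)2 2/2
(3,1)2 2/2
(3,2)2 3/3
(4,0)2 1/1
(4,2)2 1/1
(5,0)2 2/2
(6,0)2 2/2
(6,1)2 2/2
(6,2)2 2/2
(6,3)2 1/1
Sum over 16 agents: 1/1 + 2/2 + 1/1 + 1/1 + 1/2 + 2/3 + 2/2 + 2/2 + 3/3 + 1/1 + 1/1 + 2/2 + 2/2 + 2/2 + 2/2 + 1/1 = 91/6; mean = 91/6 ÷ 16 = 91/96 = 0.947916… → 0.948.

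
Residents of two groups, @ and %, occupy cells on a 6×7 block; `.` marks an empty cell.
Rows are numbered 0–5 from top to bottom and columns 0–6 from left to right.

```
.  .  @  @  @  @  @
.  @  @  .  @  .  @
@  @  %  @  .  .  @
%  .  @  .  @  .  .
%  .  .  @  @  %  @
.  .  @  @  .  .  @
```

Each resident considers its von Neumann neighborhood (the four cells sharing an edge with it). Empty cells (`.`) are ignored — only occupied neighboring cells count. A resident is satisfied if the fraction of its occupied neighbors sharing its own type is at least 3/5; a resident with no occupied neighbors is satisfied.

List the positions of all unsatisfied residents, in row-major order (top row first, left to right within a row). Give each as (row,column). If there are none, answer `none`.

(2,0), (2,2), (2,3), (3,0), (3,2), (4,5), (4,6)

Row 0: (0,2)@ 2/2 ✓ · (0,3)@ 2/2 ✓ · (0,4)@ 3/3 ✓ · (0,5)@ 2/2 ✓ · (0,6)@ 2/2 ✓
Row 1: (1,1)@ 2/2 ✓ · (1,2)@ 2/3 ✓ · (1,4)@ 1/1 ✓ · (1,6)@ 2/2 ✓
Row 2: (2,0)@ 1/2 ✗ · (2,1)@ 2/3 ✓ · (2,2)% 0/4 ✗ · (2,3)@ 0/1 ✗ · (2,6)@ 1/1 ✓
Row 3: (3,0)% 1/2 ✗ · (3,2)@ 0/1 ✗ · (3,4)@ 1/1 ✓
Row 4: (4,0)% 1/1 ✓ · (4,3)@ 2/2 ✓ · (4,4)@ 2/3 ✓ · (4,5)% 0/2 ✗ · (4,6)@ 1/2 ✗
Row 5: (5,2)@ 1/1 ✓ · (5,3)@ 2/2 ✓ · (5,6)@ 1/1 ✓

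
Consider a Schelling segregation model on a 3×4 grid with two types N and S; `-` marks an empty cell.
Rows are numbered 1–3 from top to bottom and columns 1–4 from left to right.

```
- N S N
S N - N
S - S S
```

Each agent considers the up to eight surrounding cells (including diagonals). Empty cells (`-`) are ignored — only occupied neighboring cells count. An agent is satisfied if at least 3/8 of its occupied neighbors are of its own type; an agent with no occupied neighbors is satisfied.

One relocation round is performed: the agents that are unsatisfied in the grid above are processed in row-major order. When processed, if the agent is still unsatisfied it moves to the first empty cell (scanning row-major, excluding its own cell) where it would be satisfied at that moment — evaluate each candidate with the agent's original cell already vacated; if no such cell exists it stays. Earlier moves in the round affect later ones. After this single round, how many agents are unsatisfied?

Initially unsatisfied (in order): (1,2), (1,3), (2,1), (2,2), (2,4), (3,3).
  (1,2) → (1,1).
  (1,3) → (2,3).
  (2,1) → (3,2).
  (2,2) → (1,2).
  (2,4) → (1,3).
  (3,3): now satisfied by earlier moves; stays.
Resulting grid:
N N N N
- - S -
S S S S
All satisfied now.

0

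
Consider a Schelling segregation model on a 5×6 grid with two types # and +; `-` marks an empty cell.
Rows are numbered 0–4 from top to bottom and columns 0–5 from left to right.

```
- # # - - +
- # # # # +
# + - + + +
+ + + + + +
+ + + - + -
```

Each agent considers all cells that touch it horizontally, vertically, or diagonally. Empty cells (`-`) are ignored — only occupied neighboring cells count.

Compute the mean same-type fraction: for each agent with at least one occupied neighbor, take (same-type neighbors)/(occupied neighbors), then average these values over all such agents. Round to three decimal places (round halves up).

0.783

Row 0: (0,1)# 3/3 · (0,2)# 4/4 · (0,5)+ 1/2
Row 1: (1,1)# 4/5 · (1,2)# 4/6 · (1,3)# 3/5 · (1,4)# 1/6 · (1,5)+ 3/4
Row 2: (2,0)# 1/4 · (2,1)+ 3/6 · (2,3)+ 4/7 · (2,4)+ 6/8 · (2,5)+ 4/5
Row 3: (3,0)+ 4/5 · (3,1)+ 6/7 · (3,2)+ 6/6 · (3,3)+ 6/6 · (3,4)+ 6/6 · (3,5)+ 4/4
Row 4: (4,0)+ 3/3 · (4,1)+ 5/5 · (4,2)+ 4/4 · (4,4)+ 3/3
Sum over 23 agents: 3/3 + 4/4 + 1/2 + 4/5 + 4/6 + 3/5 + 1/6 + 3/4 + 1/4 + 3/6 + 4/7 + 6/8 + 4/5 + 4/5 + 6/7 + 6/6 + 6/6 + 6/6 + 4/4 + 3/3 + 5/5 + 4/4 + 3/3 = 1513/84; mean = 1513/84 ÷ 23 = 1513/1932 = 0.783126… → 0.783.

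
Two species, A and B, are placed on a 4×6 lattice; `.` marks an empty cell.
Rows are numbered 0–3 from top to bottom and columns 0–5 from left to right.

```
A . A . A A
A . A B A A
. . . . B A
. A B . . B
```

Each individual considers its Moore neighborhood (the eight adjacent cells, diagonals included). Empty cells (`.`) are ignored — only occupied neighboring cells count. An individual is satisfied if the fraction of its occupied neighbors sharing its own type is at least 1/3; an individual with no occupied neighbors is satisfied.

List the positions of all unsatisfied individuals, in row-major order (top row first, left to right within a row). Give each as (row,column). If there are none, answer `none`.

Row 0: (0,0)A 1/1 ok · (0,2)A 1/2 ok · (0,4)A 3/4 ok · (0,5)A 3/3 ok
Row 1: (1,0)A 1/1 ok · (1,2)A 1/2 ok · (1,3)B 1/5 unhappy · (1,4)A 4/6 ok · (1,5)A 4/5 ok
Row 2: (2,4)B 2/5 ok · (2,5)A 2/4 ok
Row 3: (3,1)A 0/1 unhappy · (3,2)B 0/1 unhappy · (3,5)B 1/2 ok

(1,3), (3,1), (3,2)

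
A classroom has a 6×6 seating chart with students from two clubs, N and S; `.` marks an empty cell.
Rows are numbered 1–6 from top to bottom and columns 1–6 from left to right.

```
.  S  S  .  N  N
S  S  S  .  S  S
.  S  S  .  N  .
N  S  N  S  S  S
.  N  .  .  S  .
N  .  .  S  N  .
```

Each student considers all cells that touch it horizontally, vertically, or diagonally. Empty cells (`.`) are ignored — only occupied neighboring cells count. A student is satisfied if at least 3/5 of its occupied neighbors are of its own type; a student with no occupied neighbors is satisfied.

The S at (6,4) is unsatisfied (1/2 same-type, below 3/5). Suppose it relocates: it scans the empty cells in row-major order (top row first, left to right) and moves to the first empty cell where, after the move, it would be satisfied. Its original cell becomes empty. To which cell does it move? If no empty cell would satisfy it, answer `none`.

Vacating (6,4). Empty cells in order:
  (1,1): 3/3 same-type → satisfied — stop here.

(1,1)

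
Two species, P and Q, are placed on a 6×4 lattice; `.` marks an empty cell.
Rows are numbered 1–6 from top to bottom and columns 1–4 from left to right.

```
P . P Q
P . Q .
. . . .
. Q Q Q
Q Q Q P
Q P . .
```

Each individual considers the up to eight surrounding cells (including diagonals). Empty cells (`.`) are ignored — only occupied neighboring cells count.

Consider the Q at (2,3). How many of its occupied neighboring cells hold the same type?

1

Occupied neighbors of (2,3): (1,3)=P, (1,4)=Q.
Same type (Q): 1 of 2.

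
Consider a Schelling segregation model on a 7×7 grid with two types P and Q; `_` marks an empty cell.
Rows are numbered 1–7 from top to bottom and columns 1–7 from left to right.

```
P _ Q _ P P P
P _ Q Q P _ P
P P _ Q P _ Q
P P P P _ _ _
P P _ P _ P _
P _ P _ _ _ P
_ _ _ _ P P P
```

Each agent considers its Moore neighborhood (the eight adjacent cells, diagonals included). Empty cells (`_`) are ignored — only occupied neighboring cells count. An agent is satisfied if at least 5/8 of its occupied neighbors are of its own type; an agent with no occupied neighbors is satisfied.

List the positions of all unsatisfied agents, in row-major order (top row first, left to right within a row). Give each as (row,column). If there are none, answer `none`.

(2,4), (2,5), (3,4), (3,5), (3,7)

Row 1: (1,1)P 1/1 satisfied · (1,3)Q 2/2 satisfied · (1,5)P 2/3 satisfied · (1,6)P 4/4 satisfied · (1,7)P 2/2 satisfied
Row 2: (2,1)P 3/3 satisfied · (2,3)Q 3/4 satisfied · (2,4)Q 3/6 not · (2,5)P 3/5 not · (2,7)P 2/3 satisfied
Row 3: (3,1)P 4/4 satisfied · (3,2)P 5/6 satisfied · (3,4)Q 2/6 not · (3,5)P 2/4 not · (3,7)Q 0/1 not
Row 4: (4,1)P 5/5 satisfied · (4,2)P 6/6 satisfied · (4,3)P 5/6 satisfied · (4,4)P 3/4 satisfied
Row 5: (5,1)P 4/4 satisfied · (5,2)P 6/6 satisfied · (5,4)P 3/3 satisfied · (5,6)P 1/1 satisfied
Row 6: (6,1)P 2/2 satisfied · (6,3)P 2/2 satisfied · (6,7)P 3/3 satisfied
Row 7: (7,5)P 1/1 satisfied · (7,6)P 3/3 satisfied · (7,7)P 2/2 satisfied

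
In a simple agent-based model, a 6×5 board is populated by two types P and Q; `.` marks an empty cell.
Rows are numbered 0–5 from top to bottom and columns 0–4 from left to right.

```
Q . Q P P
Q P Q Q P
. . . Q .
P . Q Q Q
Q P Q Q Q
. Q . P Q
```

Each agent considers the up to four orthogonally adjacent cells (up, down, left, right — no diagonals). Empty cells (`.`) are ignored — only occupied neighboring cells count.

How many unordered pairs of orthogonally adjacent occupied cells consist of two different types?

Scan each occupied cell's neighbors to the right and below so each pair is counted once.
Row 0: Q(0,0)–Q(1,0)= Q(0,2)–P(0,3)≠ Q(0,2)–Q(1,2)= P(0,3)–P(0,4)= P(0,3)–Q(1,3)≠ P(0,4)–P(1,4)=  → 2/6 unlike.
Row 1: Q(1,0)–P(1,1)≠ P(1,1)–Q(1,2)≠ Q(1,2)–Q(1,3)= Q(1,3)–P(1,4)≠ Q(1,3)–Q(2,3)=  → 3/5 unlike.
Row 2: Q(2,3)–Q(3,3)=  → 0/1 unlike.
Row 3: P(3,0)–Q(4,0)≠ Q(3,2)–Q(3,3)= Q(3,2)–Q(4,2)= Q(3,3)–Q(3,4)= Q(3,3)–Q(4,3)= Q(3,4)–Q(4,4)=  → 1/6 unlike.
Row 4: Q(4,0)–P(4,1)≠ P(4,1)–Q(4,2)≠ P(4,1)–Q(5,1)≠ Q(4,2)–Q(4,3)= Q(4,3)–Q(4,4)= Q(4,3)–P(5,3)≠ Q(4,4)–Q(5,4)=  → 4/7 unlike.
Row 5: P(5,3)–Q(5,4)≠  → 1/1 unlike.
Total adjacent occupied pairs: 26; unlike-type pairs: 11.

11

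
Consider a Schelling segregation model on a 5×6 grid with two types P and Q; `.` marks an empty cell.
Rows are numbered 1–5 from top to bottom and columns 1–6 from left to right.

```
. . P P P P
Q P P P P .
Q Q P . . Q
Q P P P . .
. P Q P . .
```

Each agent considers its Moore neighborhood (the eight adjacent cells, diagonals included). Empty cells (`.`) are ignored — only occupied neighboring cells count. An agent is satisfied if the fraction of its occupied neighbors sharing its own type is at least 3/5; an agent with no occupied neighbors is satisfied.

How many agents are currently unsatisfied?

(1,3)P 4/4 ok
(1,4)P 5/5 ok
(1,5)P 4/4 ok
(1,6)P 2/2 ok
(2,1)Q 2/3 ok
(2,2)P 3/6 unhappy
(2,3)P 5/6 ok
(2,4)P 6/6 ok
(2,5)P 4/5 ok
(3,1)Q 3/5 ok
(3,2)Q 3/8 unhappy
(3,3)P 6/7 ok
(3,6)Q 0/1 unhappy
(4,1)Q 2/4 unhappy
(4,2)P 3/7 unhappy
(4,3)P 5/7 ok
(4,4)P 3/4 ok
(5,2)P 2/4 unhappy
(5,3)Q 0/5 unhappy
(5,4)P 2/3 ok
Unsatisfied: (2,2), (3,2), (3,6), (4,1), (4,2), (5,2), (5,3) — 7 in total.

7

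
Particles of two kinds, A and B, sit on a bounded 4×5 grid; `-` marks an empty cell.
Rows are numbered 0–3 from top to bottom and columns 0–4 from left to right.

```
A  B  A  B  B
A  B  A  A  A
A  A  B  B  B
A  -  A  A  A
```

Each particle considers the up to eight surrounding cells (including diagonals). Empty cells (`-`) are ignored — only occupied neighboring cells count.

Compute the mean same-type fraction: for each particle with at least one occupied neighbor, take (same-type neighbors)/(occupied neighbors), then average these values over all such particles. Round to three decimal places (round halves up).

0.405

Row 0: (0,0)A 1/3 · (0,1)B 1/5 · (0,2)A 2/5 · (0,3)B 1/5 · (0,4)B 1/3
Row 1: (1,0)A 3/5 · (1,1)B 2/8 · (1,2)A 3/8 · (1,3)A 3/8 · (1,4)A 1/5
Row 2: (2,0)A 3/4 · (2,1)A 5/7 · (2,2)B 2/7 · (2,3)B 2/8 · (2,4)B 1/5
Row 3: (3,0)A 2/2 · (3,2)A 2/4 · (3,3)A 2/5 · (3,4)A 1/3
Sum over 19 particles: 1/3 + 1/5 + 2/5 + 1/5 + 1/3 + 3/5 + 2/8 + 3/8 + 3/8 + 1/5 + 3/4 + 5/7 + 2/7 + 2/8 + 1/5 + 2/2 + 2/4 + 2/5 + 1/3 = 77/10; mean = 77/10 ÷ 19 = 77/190 = 0.405263… → 0.405.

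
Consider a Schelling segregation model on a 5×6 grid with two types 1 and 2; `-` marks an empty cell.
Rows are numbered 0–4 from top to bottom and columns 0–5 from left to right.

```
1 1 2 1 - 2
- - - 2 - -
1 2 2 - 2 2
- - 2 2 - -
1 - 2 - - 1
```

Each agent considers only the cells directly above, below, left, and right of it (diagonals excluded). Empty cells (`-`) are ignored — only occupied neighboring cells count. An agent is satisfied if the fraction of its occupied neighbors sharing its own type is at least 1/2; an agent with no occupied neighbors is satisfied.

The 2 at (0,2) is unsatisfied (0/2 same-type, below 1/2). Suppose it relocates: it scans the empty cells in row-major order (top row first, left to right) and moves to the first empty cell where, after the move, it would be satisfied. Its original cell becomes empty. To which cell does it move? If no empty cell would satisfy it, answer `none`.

(0,4)

Vacating (0,2). Empty cells in order:
  (0,4): 1/2 same-type → satisfied — stop here.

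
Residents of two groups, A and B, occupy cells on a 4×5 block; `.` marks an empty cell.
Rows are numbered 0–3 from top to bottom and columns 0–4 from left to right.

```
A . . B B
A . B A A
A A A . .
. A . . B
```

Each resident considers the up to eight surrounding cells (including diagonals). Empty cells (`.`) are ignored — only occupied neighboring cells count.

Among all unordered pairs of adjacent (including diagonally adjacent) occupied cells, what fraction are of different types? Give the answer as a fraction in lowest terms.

7/19

Scan each occupied cell's neighbors to the right and below (and the two forward diagonals) so each pair is counted once.
Row 0: A(0,0)–A(1,0)= B(0,3)–B(0,4)= B(0,3)–A(1,3)≠ B(0,3)–A(1,4)≠ B(0,3)–B(1,2)= B(0,4)–A(1,4)≠ B(0,4)–A(1,3)≠  → 4/7 unlike.
Row 1: A(1,0)–A(2,0)= A(1,0)–A(2,1)= B(1,2)–A(1,3)≠ B(1,2)–A(2,2)≠ B(1,2)–A(2,1)≠ A(1,3)–A(1,4)= A(1,3)–A(2,2)=  → 3/7 unlike.
Row 2: A(2,0)–A(2,1)= A(2,0)–A(3,1)= A(2,1)–A(2,2)= A(2,1)–A(3,1)= A(2,2)–A(3,1)=  → 0/5 unlike.
Total adjacent occupied pairs: 19; unlike-type pairs: 7.
7/19 is already in lowest terms.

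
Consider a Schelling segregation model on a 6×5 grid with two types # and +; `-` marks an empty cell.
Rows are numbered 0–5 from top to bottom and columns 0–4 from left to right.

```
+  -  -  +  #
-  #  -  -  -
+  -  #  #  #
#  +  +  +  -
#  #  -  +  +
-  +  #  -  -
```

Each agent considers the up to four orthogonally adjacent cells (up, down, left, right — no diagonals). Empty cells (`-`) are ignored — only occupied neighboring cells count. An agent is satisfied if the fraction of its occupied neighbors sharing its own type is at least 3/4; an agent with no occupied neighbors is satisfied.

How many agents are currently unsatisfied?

12

Row 0: (0,0)+ 0/0 ✓ · (0,3)+ 0/1 ✗ · (0,4)# 0/1 ✗
Row 1: (1,1)# 0/0 ✓
Row 2: (2,0)+ 0/1 ✗ · (2,2)# 1/2 ✗ · (2,3)# 2/3 ✗ · (2,4)# 1/1 ✓
Row 3: (3,0)# 1/3 ✗ · (3,1)+ 1/3 ✗ · (3,2)+ 2/3 ✗ · (3,3)+ 2/3 ✗
Row 4: (4,0)# 2/2 ✓ · (4,1)# 1/3 ✗ · (4,3)+ 2/2 ✓ · (4,4)+ 1/1 ✓
Row 5: (5,1)+ 0/2 ✗ · (5,2)# 0/1 ✗
Unsatisfied: (0,3), (0,4), (2,0), (2,2), (2,3), (3,0), (3,1), (3,2), (3,3), (4,1), (5,1), (5,2) — 12 in total.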